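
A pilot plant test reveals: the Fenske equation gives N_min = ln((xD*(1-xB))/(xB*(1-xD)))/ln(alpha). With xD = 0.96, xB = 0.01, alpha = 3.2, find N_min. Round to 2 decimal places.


N_min = ln((xD*(1-xB))/(xB*(1-xD))) / ln(alpha)
Numerator inside ln: 0.9504 / 0.0004 = 2376.0
ln(2376.0) = 7.773174
ln(alpha) = ln(3.2) = 1.163151
N_min = 7.773174 / 1.163151 = 6.68


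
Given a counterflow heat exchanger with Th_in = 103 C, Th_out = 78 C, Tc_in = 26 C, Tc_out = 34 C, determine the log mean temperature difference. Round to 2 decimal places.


dT1 = Th_in - Tc_out = 103 - 34 = 69
dT2 = Th_out - Tc_in = 78 - 26 = 52
LMTD = (dT1 - dT2) / ln(dT1/dT2)
LMTD = (69 - 52) / ln(69/52)
LMTD = 60.10 K


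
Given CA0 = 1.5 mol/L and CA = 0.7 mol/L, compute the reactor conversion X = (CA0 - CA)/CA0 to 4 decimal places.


X = (CA0 - CA) / CA0
X = (1.5 - 0.7) / 1.5
X = 0.8 / 1.5
X = 0.5333


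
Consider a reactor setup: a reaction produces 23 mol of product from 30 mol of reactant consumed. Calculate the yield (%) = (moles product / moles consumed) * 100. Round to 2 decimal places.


Yield = (moles product / moles consumed) * 100%
Yield = (23 / 30) * 100
Yield = 0.7667 * 100
Yield = 76.67%


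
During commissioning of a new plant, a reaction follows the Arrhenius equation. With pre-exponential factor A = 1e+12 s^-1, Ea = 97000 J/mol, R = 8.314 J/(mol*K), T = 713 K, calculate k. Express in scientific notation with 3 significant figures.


k = A * exp(-Ea/(R*T))
k = 1e+12 * exp(-97000 / (8.314 * 713))
k = 1e+12 * exp(-16.363349)
k = 7.83e+04


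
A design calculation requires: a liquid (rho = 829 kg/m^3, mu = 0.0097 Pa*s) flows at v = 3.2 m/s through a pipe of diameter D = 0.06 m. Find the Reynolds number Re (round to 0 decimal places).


Re = rho * v * D / mu
Re = 829 * 3.2 * 0.06 / 0.0097
Re = 159.168 / 0.0097
Re = 16409


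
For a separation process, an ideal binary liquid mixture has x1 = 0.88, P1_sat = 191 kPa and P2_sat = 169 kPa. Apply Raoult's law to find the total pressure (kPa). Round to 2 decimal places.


P = x1*P1_sat + x2*P2_sat
x2 = 1 - x1 = 1 - 0.88 = 0.12
P = 0.88*191 + 0.12*169
P = 168.08 + 20.28
P = 188.36 kPa


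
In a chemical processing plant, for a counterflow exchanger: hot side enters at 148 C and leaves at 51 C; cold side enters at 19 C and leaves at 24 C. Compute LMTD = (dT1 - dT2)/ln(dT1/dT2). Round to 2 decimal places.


dT1 = Th_in - Tc_out = 148 - 24 = 124
dT2 = Th_out - Tc_in = 51 - 19 = 32
LMTD = (dT1 - dT2) / ln(dT1/dT2)
LMTD = (124 - 32) / ln(124/32)
LMTD = 67.92 K


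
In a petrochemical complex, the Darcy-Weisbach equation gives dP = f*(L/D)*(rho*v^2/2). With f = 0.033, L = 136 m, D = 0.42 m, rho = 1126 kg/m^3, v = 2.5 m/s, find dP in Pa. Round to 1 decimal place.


dP = f * (L/D) * (rho*v^2/2)
dP = 0.033 * (136/0.42) * (1126*2.5^2/2)
L/D = 323.80952381
rho*v^2/2 = 1126*6.25/2 = 3518.75
dP = 0.033 * 323.80952381 * 3518.75
dP = 37600.4 Pa


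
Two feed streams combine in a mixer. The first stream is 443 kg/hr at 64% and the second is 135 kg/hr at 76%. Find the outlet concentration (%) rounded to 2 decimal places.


Mass balance on solute: F1*x1 + F2*x2 = F3*x3
F3 = F1 + F2 = 443 + 135 = 578 kg/hr
x3 = (F1*x1 + F2*x2)/F3
x3 = (443*0.64 + 135*0.76) / 578
x3 = 66.80%


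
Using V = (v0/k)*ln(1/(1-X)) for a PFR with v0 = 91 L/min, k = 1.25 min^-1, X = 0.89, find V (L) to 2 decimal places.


V = (v0/k) * ln(1/(1-X))
V = (91/1.25) * ln(1/(1-0.89))
V = 72.8 * ln(9.090909)
V = 72.8 * 2.207275
V = 160.69 L


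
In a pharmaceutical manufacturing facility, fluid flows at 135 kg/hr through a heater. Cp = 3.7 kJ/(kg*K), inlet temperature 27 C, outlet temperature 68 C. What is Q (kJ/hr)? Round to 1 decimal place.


Q = m_dot * Cp * (T2 - T1)
Q = 135 * 3.7 * (68 - 27)
Q = 135 * 3.7 * 41
Q = 20479.5 kJ/hr


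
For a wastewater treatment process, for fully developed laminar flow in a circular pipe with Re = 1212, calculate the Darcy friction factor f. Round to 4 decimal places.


f = 64 / Re
f = 64 / 1212
f = 0.0528


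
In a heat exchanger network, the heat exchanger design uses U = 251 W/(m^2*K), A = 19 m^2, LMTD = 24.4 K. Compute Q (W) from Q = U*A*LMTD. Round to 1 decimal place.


Q = U * A * LMTD
Q = 251 * 19 * 24.4
Q = 116363.6 W


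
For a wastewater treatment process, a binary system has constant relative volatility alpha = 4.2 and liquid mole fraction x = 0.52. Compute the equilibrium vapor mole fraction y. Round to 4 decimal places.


y = alpha*x / (1 + (alpha-1)*x)
y = 4.2*0.52 / (1 + (4.2-1)*0.52)
y = 2.184 / (1 + 1.664)
y = 2.184 / 2.664
y = 0.8198


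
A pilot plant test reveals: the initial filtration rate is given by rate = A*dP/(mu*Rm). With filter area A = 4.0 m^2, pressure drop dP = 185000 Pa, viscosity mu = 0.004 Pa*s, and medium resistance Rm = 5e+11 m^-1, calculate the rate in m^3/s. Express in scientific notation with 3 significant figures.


rate = A * dP / (mu * Rm)
rate = 4.0 * 185000 / (0.004 * 5e+11)
rate = 740000.0 / 2.000e+09
rate = 3.70e-04 m^3/s


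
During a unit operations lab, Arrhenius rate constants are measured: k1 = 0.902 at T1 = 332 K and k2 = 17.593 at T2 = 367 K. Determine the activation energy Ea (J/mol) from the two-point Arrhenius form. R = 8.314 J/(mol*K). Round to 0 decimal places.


Ea = R * ln(k2/k1) / (1/T1 - 1/T2)
ln(k2/k1) = ln(17.593/0.902) = 2.9706419
1/T1 - 1/T2 = 1/332 - 1/367 = 0.000287252552
Ea = 8.314 * 2.9706419 / 0.000287252552
Ea = 85980 J/mol


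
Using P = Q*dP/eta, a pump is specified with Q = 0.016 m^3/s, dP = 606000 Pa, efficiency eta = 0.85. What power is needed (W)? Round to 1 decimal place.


P = Q * dP / eta
P = 0.016 * 606000 / 0.85
P = 9696.0 / 0.85
P = 11407.1 W


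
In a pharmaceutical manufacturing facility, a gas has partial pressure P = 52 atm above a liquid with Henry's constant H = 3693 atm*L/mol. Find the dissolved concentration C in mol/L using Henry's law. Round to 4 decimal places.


C = P / H
C = 52 / 3693
C = 0.0141 mol/L


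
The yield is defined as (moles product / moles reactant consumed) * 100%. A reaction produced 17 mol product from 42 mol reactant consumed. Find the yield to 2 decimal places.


Yield = (moles product / moles consumed) * 100%
Yield = (17 / 42) * 100
Yield = 0.4048 * 100
Yield = 40.48%


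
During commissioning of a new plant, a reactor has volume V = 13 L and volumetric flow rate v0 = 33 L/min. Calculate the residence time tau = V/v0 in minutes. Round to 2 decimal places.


tau = V / v0
tau = 13 / 33
tau = 0.39 min


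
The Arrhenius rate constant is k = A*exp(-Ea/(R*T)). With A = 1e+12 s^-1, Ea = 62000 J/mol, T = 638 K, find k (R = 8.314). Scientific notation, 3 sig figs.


k = A * exp(-Ea/(R*T))
k = 1e+12 * exp(-62000 / (8.314 * 638))
k = 1e+12 * exp(-11.688559)
k = 8.39e+06


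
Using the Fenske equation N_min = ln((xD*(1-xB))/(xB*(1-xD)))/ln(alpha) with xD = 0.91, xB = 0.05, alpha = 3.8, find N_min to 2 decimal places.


N_min = ln((xD*(1-xB))/(xB*(1-xD))) / ln(alpha)
Numerator inside ln: 0.8645 / 0.0045 = 192.111111
ln(192.111111) = 5.258074
ln(alpha) = ln(3.8) = 1.335001
N_min = 5.258074 / 1.335001 = 3.94


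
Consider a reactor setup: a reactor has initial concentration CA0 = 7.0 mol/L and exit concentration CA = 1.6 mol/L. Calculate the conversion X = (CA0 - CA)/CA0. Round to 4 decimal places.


X = (CA0 - CA) / CA0
X = (7.0 - 1.6) / 7.0
X = 5.4 / 7.0
X = 0.7714


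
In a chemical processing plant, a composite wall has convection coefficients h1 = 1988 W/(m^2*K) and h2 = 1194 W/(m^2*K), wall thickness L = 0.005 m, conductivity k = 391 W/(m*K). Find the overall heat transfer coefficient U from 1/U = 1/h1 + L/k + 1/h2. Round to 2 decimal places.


1/U = 1/h1 + L/k + 1/h2
1/U = 1/1988 + 0.005/391 + 1/1194
1/U = 0.0005030181 + 1.27877e-05 + 0.0008375209
1/U = 0.0013533267
U = 738.92 W/(m^2*K)


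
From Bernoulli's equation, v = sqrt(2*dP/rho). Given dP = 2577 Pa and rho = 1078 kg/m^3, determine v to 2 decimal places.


v = sqrt(2*dP/rho)
v = sqrt(2*2577/1078)
v = sqrt(4.781076)
v = 2.19 m/s


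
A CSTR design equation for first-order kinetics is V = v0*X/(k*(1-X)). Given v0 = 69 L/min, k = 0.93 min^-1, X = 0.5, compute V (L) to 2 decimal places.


V = v0 * X / (k * (1 - X))
V = 69 * 0.5 / (0.93 * (1 - 0.5))
V = 34.5 / (0.93 * 0.5)
V = 34.5 / 0.465
V = 74.19 L


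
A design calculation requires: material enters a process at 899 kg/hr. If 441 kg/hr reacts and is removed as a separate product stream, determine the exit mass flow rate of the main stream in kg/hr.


Steady-state mass balance on the main outlet: F_out = F_in - F_removed
F_out = 899 - 441
F_out = 458 kg/hr


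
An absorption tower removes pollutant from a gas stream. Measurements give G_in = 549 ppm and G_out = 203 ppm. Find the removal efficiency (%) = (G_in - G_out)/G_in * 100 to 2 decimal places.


Efficiency = (G_in - G_out) / G_in * 100%
Efficiency = (549 - 203) / 549 * 100
Efficiency = 346 / 549 * 100
Efficiency = 63.02%


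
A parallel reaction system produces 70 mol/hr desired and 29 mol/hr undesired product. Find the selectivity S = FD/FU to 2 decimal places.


S = desired product rate / undesired product rate
S = 70 / 29
S = 2.41


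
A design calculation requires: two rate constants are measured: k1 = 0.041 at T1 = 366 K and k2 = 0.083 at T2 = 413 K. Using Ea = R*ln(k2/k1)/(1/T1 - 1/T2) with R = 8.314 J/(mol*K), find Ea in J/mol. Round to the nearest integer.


Ea = R * ln(k2/k1) / (1/T1 - 1/T2)
ln(k2/k1) = ln(0.083/0.041) = 0.7052685
1/T1 - 1/T2 = 1/366 - 1/413 = 0.000310932931
Ea = 8.314 * 0.7052685 / 0.000310932931
Ea = 18858 J/mol


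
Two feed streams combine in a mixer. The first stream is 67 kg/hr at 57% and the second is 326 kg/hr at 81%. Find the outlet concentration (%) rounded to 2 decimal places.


Mass balance on solute: F1*x1 + F2*x2 = F3*x3
F3 = F1 + F2 = 67 + 326 = 393 kg/hr
x3 = (F1*x1 + F2*x2)/F3
x3 = (67*0.57 + 326*0.81) / 393
x3 = 76.91%


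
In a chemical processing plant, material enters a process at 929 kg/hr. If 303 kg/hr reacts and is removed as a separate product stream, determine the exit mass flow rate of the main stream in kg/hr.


Steady-state mass balance on the main outlet: F_out = F_in - F_removed
F_out = 929 - 303
F_out = 626 kg/hr


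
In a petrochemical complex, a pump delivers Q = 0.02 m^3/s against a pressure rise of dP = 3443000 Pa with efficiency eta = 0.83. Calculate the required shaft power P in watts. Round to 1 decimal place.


P = Q * dP / eta
P = 0.02 * 3443000 / 0.83
P = 68860.0 / 0.83
P = 82963.9 W


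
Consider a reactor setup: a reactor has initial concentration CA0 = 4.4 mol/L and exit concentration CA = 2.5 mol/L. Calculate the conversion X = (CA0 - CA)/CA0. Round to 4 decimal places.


X = (CA0 - CA) / CA0
X = (4.4 - 2.5) / 4.4
X = 1.9 / 4.4
X = 0.4318


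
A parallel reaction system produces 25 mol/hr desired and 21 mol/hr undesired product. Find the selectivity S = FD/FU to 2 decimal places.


S = desired product rate / undesired product rate
S = 25 / 21
S = 1.19


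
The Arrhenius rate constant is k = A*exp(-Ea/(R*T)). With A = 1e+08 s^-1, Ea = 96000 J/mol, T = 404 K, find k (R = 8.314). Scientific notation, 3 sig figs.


k = A * exp(-Ea/(R*T))
k = 1e+08 * exp(-96000 / (8.314 * 404))
k = 1e+08 * exp(-28.58116)
k = 3.87e-05


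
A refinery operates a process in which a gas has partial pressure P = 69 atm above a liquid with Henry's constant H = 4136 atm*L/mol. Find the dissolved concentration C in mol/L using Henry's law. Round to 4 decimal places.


C = P / H
C = 69 / 4136
C = 0.0167 mol/L


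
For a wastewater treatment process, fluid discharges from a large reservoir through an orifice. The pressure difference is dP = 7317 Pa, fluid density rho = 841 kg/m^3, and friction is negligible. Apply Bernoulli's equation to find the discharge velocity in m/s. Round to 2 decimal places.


v = sqrt(2*dP/rho)
v = sqrt(2*7317/841)
v = sqrt(17.400713)
v = 4.17 m/s


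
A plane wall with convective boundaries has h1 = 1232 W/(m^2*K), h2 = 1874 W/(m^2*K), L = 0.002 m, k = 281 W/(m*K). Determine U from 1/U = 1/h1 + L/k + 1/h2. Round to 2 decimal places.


1/U = 1/h1 + L/k + 1/h2
1/U = 1/1232 + 0.002/281 + 1/1874
1/U = 0.0008116883 + 7.1174e-06 + 0.0005336179
1/U = 0.0013524236
U = 739.41 W/(m^2*K)


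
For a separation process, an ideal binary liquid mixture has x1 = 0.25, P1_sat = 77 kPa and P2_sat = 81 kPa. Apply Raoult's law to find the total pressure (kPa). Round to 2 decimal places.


P = x1*P1_sat + x2*P2_sat
x2 = 1 - x1 = 1 - 0.25 = 0.75
P = 0.25*77 + 0.75*81
P = 19.25 + 60.75
P = 80.00 kPa


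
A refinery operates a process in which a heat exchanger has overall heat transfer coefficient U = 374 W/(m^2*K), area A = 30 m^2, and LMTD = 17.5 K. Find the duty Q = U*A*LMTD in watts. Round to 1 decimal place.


Q = U * A * LMTD
Q = 374 * 30 * 17.5
Q = 196350.0 W


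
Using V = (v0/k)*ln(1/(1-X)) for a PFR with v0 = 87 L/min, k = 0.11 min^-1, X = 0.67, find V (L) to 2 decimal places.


V = (v0/k) * ln(1/(1-X))
V = (87/0.11) * ln(1/(1-0.67))
V = 790.909091 * ln(3.030303)
V = 790.909091 * 1.108663
V = 876.85 L


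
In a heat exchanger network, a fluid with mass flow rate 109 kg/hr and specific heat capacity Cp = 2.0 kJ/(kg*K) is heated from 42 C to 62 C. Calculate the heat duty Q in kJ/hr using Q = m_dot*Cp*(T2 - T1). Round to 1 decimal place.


Q = m_dot * Cp * (T2 - T1)
Q = 109 * 2.0 * (62 - 42)
Q = 109 * 2.0 * 20
Q = 4360.0 kJ/hr


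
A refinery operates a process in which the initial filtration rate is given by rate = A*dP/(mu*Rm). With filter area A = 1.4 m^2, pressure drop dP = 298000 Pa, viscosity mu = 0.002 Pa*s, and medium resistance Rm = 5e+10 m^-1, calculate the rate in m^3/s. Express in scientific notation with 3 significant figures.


rate = A * dP / (mu * Rm)
rate = 1.4 * 298000 / (0.002 * 5e+10)
rate = 417200.0 / 1.000e+08
rate = 4.17e-03 m^3/s


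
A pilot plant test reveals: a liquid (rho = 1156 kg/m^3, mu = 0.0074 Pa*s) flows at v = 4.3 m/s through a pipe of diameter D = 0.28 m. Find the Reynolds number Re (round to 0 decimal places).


Re = rho * v * D / mu
Re = 1156 * 4.3 * 0.28 / 0.0074
Re = 1391.824 / 0.0074
Re = 188084


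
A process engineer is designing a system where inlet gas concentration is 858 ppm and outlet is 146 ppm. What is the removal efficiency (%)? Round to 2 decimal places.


Efficiency = (G_in - G_out) / G_in * 100%
Efficiency = (858 - 146) / 858 * 100
Efficiency = 712 / 858 * 100
Efficiency = 82.98%


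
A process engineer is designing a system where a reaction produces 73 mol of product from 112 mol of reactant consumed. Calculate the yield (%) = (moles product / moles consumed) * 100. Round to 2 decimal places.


Yield = (moles product / moles consumed) * 100%
Yield = (73 / 112) * 100
Yield = 0.6518 * 100
Yield = 65.18%


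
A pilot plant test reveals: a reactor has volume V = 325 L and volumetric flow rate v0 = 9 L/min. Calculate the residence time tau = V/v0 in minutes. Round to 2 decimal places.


tau = V / v0
tau = 325 / 9
tau = 36.11 min


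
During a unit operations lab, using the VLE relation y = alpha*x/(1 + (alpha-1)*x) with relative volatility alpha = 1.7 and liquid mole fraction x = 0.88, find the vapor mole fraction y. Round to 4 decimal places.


y = alpha*x / (1 + (alpha-1)*x)
y = 1.7*0.88 / (1 + (1.7-1)*0.88)
y = 1.496 / (1 + 0.616)
y = 1.496 / 1.616
y = 0.9257


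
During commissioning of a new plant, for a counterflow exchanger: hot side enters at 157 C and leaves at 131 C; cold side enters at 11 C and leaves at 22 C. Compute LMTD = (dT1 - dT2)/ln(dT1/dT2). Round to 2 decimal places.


dT1 = Th_in - Tc_out = 157 - 22 = 135
dT2 = Th_out - Tc_in = 131 - 11 = 120
LMTD = (dT1 - dT2) / ln(dT1/dT2)
LMTD = (135 - 120) / ln(135/120)
LMTD = 127.35 K


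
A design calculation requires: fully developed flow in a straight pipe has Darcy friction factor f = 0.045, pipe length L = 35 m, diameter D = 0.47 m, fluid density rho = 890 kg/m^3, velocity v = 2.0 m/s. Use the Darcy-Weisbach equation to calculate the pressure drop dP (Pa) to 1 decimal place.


dP = f * (L/D) * (rho*v^2/2)
dP = 0.045 * (35/0.47) * (890*2.0^2/2)
L/D = 74.46808511
rho*v^2/2 = 890*4.0/2 = 1780.0
dP = 0.045 * 74.46808511 * 1780.0
dP = 5964.9 Pa


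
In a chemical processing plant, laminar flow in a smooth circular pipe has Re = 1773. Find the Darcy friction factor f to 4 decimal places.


f = 64 / Re
f = 64 / 1773
f = 0.0361


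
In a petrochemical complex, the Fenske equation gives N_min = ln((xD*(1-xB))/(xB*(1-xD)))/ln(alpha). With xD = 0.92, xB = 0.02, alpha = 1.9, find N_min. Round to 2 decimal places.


N_min = ln((xD*(1-xB))/(xB*(1-xD))) / ln(alpha)
Numerator inside ln: 0.9016 / 0.0016 = 563.5
ln(563.5) = 6.334167
ln(alpha) = ln(1.9) = 0.641854
N_min = 6.334167 / 0.641854 = 9.87


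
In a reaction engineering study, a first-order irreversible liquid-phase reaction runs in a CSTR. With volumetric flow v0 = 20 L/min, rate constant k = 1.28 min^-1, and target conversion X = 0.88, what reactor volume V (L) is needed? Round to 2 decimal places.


V = v0 * X / (k * (1 - X))
V = 20 * 0.88 / (1.28 * (1 - 0.88))
V = 17.6 / (1.28 * 0.12)
V = 17.6 / 0.1536
V = 114.58 L


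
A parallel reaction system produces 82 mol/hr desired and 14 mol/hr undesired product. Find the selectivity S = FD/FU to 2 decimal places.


S = desired product rate / undesired product rate
S = 82 / 14
S = 5.86


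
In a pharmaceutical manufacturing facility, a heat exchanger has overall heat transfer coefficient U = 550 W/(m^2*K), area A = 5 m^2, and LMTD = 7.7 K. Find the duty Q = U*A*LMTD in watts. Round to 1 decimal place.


Q = U * A * LMTD
Q = 550 * 5 * 7.7
Q = 21175.0 W


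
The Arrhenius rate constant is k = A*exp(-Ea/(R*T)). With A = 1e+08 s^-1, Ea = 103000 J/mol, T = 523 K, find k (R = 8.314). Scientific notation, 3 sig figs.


k = A * exp(-Ea/(R*T))
k = 1e+08 * exp(-103000 / (8.314 * 523))
k = 1e+08 * exp(-23.687843)
k = 5.16e-03


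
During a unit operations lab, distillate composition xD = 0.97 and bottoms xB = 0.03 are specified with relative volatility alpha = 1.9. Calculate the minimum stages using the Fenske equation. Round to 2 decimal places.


N_min = ln((xD*(1-xB))/(xB*(1-xD))) / ln(alpha)
Numerator inside ln: 0.9409 / 0.0009 = 1045.444444
ln(1045.444444) = 6.952197
ln(alpha) = ln(1.9) = 0.641854
N_min = 6.952197 / 0.641854 = 10.83


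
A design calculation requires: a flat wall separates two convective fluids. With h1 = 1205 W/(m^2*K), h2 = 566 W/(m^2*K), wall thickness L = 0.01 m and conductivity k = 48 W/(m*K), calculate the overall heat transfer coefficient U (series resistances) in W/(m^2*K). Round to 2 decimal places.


1/U = 1/h1 + L/k + 1/h2
1/U = 1/1205 + 0.01/48 + 1/566
1/U = 0.0008298755 + 0.0002083333 + 0.0017667845
1/U = 0.0028049933
U = 356.51 W/(m^2*K)


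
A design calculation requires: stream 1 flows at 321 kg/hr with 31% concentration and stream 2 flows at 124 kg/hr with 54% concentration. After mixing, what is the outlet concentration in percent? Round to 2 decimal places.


Mass balance on solute: F1*x1 + F2*x2 = F3*x3
F3 = F1 + F2 = 321 + 124 = 445 kg/hr
x3 = (F1*x1 + F2*x2)/F3
x3 = (321*0.31 + 124*0.54) / 445
x3 = 37.41%


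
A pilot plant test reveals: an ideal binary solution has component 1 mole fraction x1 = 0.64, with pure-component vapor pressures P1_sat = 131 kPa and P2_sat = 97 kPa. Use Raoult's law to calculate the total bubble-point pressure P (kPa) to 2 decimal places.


P = x1*P1_sat + x2*P2_sat
x2 = 1 - x1 = 1 - 0.64 = 0.36
P = 0.64*131 + 0.36*97
P = 83.84 + 34.92
P = 118.76 kPa


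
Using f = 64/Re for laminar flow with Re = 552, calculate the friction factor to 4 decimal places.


f = 64 / Re
f = 64 / 552
f = 0.1159


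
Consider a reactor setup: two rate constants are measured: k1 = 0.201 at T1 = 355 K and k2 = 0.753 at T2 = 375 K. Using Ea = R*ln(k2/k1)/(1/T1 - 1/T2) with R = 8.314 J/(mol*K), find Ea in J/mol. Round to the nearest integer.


Ea = R * ln(k2/k1) / (1/T1 - 1/T2)
ln(k2/k1) = ln(0.753/0.201) = 1.3207603
1/T1 - 1/T2 = 1/355 - 1/375 = 0.000150234742
Ea = 8.314 * 1.3207603 / 0.000150234742
Ea = 73091 J/mol


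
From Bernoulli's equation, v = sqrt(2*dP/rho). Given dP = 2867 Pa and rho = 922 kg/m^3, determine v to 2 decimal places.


v = sqrt(2*dP/rho)
v = sqrt(2*2867/922)
v = sqrt(6.219089)
v = 2.49 m/s


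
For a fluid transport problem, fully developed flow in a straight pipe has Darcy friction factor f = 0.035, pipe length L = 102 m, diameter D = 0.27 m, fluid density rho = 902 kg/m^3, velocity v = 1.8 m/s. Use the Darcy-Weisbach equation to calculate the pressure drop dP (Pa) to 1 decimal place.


dP = f * (L/D) * (rho*v^2/2)
dP = 0.035 * (102/0.27) * (902*1.8^2/2)
L/D = 377.77777778
rho*v^2/2 = 902*3.24/2 = 1461.24
dP = 0.035 * 377.77777778 * 1461.24
dP = 19320.8 Pa


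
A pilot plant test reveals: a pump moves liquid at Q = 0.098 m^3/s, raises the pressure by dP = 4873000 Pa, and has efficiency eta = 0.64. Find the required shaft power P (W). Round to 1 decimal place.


P = Q * dP / eta
P = 0.098 * 4873000 / 0.64
P = 477554.0 / 0.64
P = 746178.1 W


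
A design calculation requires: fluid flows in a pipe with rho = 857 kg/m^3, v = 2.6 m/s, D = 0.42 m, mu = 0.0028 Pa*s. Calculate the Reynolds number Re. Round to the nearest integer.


Re = rho * v * D / mu
Re = 857 * 2.6 * 0.42 / 0.0028
Re = 935.844 / 0.0028
Re = 334230


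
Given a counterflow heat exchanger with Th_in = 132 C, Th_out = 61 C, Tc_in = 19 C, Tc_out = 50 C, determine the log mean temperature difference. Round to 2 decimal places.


dT1 = Th_in - Tc_out = 132 - 50 = 82
dT2 = Th_out - Tc_in = 61 - 19 = 42
LMTD = (dT1 - dT2) / ln(dT1/dT2)
LMTD = (82 - 42) / ln(82/42)
LMTD = 59.79 K


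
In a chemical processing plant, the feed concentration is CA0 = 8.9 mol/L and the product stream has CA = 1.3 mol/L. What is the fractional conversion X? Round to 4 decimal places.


X = (CA0 - CA) / CA0
X = (8.9 - 1.3) / 8.9
X = 7.6 / 8.9
X = 0.8539


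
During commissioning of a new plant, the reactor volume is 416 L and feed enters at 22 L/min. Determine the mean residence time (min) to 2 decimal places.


tau = V / v0
tau = 416 / 22
tau = 18.91 min


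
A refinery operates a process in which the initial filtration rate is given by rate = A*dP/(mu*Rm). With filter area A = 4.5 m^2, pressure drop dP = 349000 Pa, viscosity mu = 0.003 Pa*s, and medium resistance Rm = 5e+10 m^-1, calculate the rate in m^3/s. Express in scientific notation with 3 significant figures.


rate = A * dP / (mu * Rm)
rate = 4.5 * 349000 / (0.003 * 5e+10)
rate = 1570500.0 / 1.500e+08
rate = 1.05e-02 m^3/s


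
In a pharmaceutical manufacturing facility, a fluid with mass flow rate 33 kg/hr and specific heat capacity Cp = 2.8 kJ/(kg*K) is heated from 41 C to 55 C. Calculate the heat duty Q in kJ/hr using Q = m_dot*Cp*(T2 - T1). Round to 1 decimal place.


Q = m_dot * Cp * (T2 - T1)
Q = 33 * 2.8 * (55 - 41)
Q = 33 * 2.8 * 14
Q = 1293.6 kJ/hr


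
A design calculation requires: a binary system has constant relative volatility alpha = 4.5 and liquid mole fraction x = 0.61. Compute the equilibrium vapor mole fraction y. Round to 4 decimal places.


y = alpha*x / (1 + (alpha-1)*x)
y = 4.5*0.61 / (1 + (4.5-1)*0.61)
y = 2.745 / (1 + 2.135)
y = 2.745 / 3.135
y = 0.8756


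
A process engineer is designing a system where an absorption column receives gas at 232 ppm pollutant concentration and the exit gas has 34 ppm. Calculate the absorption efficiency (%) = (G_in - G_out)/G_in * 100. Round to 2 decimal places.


Efficiency = (G_in - G_out) / G_in * 100%
Efficiency = (232 - 34) / 232 * 100
Efficiency = 198 / 232 * 100
Efficiency = 85.34%


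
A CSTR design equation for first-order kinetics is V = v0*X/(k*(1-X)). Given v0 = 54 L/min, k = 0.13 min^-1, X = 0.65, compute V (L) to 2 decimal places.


V = v0 * X / (k * (1 - X))
V = 54 * 0.65 / (0.13 * (1 - 0.65))
V = 35.1 / (0.13 * 0.35)
V = 35.1 / 0.0455
V = 771.43 L


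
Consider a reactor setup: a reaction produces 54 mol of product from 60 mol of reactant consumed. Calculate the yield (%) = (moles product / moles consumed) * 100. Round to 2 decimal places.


Yield = (moles product / moles consumed) * 100%
Yield = (54 / 60) * 100
Yield = 0.9 * 100
Yield = 90.00%


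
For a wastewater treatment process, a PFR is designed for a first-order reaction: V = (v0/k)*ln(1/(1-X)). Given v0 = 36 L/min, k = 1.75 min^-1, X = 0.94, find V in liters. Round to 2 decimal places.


V = (v0/k) * ln(1/(1-X))
V = (36/1.75) * ln(1/(1-0.94))
V = 20.571429 * ln(16.666667)
V = 20.571429 * 2.813411
V = 57.88 L


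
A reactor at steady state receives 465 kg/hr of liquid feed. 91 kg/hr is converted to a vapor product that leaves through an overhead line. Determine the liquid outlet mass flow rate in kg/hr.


Steady-state mass balance on the main outlet: F_out = F_in - F_removed
F_out = 465 - 91
F_out = 374 kg/hr


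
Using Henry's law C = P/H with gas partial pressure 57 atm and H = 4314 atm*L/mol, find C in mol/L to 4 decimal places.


C = P / H
C = 57 / 4314
C = 0.0132 mol/L


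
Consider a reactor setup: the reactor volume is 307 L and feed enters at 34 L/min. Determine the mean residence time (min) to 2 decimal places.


tau = V / v0
tau = 307 / 34
tau = 9.03 min


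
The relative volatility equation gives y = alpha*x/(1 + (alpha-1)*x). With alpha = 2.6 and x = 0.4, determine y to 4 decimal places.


y = alpha*x / (1 + (alpha-1)*x)
y = 2.6*0.4 / (1 + (2.6-1)*0.4)
y = 1.04 / (1 + 0.64)
y = 1.04 / 1.64
y = 0.6341


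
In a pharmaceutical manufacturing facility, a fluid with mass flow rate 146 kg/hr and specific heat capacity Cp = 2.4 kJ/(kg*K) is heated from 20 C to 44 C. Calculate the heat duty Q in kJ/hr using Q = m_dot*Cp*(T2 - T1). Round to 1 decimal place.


Q = m_dot * Cp * (T2 - T1)
Q = 146 * 2.4 * (44 - 20)
Q = 146 * 2.4 * 24
Q = 8409.6 kJ/hr


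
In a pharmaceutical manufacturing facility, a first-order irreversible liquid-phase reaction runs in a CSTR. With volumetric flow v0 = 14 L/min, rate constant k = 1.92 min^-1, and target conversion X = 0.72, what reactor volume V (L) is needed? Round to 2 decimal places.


V = v0 * X / (k * (1 - X))
V = 14 * 0.72 / (1.92 * (1 - 0.72))
V = 10.08 / (1.92 * 0.28)
V = 10.08 / 0.5376
V = 18.75 L


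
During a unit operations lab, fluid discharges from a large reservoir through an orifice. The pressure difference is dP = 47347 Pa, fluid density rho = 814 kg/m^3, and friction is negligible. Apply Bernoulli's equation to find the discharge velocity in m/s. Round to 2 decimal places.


v = sqrt(2*dP/rho)
v = sqrt(2*47347/814)
v = sqrt(116.331695)
v = 10.79 m/s


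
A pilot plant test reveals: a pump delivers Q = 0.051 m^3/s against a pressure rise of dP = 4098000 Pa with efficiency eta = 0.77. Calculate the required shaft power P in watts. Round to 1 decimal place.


P = Q * dP / eta
P = 0.051 * 4098000 / 0.77
P = 208998.0 / 0.77
P = 271426.0 W


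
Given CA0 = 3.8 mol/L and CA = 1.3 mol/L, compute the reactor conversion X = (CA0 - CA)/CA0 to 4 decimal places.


X = (CA0 - CA) / CA0
X = (3.8 - 1.3) / 3.8
X = 2.5 / 3.8
X = 0.6579


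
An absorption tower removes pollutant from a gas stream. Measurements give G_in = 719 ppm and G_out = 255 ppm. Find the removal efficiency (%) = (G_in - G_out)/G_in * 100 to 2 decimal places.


Efficiency = (G_in - G_out) / G_in * 100%
Efficiency = (719 - 255) / 719 * 100
Efficiency = 464 / 719 * 100
Efficiency = 64.53%


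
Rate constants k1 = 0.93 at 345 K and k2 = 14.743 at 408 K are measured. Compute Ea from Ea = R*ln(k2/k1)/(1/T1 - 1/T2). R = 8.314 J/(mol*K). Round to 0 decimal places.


Ea = R * ln(k2/k1) / (1/T1 - 1/T2)
ln(k2/k1) = ln(14.743/0.93) = 2.7633391
1/T1 - 1/T2 = 1/345 - 1/408 = 0.000447570332
Ea = 8.314 * 2.7633391 / 0.000447570332
Ea = 51331 J/mol


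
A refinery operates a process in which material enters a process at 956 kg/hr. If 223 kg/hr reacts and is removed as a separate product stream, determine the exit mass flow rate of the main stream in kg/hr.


Steady-state mass balance on the main outlet: F_out = F_in - F_removed
F_out = 956 - 223
F_out = 733 kg/hr


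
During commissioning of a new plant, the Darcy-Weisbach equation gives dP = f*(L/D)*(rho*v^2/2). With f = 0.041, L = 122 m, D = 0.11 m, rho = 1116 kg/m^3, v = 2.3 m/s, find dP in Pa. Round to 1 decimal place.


dP = f * (L/D) * (rho*v^2/2)
dP = 0.041 * (122/0.11) * (1116*2.3^2/2)
L/D = 1109.09090909
rho*v^2/2 = 1116*5.29/2 = 2951.82
dP = 0.041 * 1109.09090909 * 2951.82
dP = 134227.3 Pa


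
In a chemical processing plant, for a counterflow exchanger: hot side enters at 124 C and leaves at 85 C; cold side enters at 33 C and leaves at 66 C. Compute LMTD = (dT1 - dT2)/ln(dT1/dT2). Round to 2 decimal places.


dT1 = Th_in - Tc_out = 124 - 66 = 58
dT2 = Th_out - Tc_in = 85 - 33 = 52
LMTD = (dT1 - dT2) / ln(dT1/dT2)
LMTD = (58 - 52) / ln(58/52)
LMTD = 54.95 K


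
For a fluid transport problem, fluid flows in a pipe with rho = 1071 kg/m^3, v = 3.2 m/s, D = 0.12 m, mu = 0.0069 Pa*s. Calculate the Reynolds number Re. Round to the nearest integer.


Re = rho * v * D / mu
Re = 1071 * 3.2 * 0.12 / 0.0069
Re = 411.264 / 0.0069
Re = 59603


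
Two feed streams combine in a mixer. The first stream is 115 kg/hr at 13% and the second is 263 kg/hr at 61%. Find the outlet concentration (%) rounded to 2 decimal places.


Mass balance on solute: F1*x1 + F2*x2 = F3*x3
F3 = F1 + F2 = 115 + 263 = 378 kg/hr
x3 = (F1*x1 + F2*x2)/F3
x3 = (115*0.13 + 263*0.61) / 378
x3 = 46.40%


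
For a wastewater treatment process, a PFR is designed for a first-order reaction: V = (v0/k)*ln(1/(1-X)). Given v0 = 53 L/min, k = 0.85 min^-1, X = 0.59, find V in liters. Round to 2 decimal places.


V = (v0/k) * ln(1/(1-X))
V = (53/0.85) * ln(1/(1-0.59))
V = 62.352941 * ln(2.439024)
V = 62.352941 * 0.891598
V = 55.59 L


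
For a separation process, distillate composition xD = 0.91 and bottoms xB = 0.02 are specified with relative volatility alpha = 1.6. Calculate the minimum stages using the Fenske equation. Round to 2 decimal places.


N_min = ln((xD*(1-xB))/(xB*(1-xD))) / ln(alpha)
Numerator inside ln: 0.8918 / 0.0018 = 495.444444
ln(495.444444) = 6.205455
ln(alpha) = ln(1.6) = 0.470004
N_min = 6.205455 / 0.470004 = 13.20


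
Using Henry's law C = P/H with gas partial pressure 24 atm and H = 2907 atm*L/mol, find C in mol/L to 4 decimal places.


C = P / H
C = 24 / 2907
C = 0.0083 mol/L


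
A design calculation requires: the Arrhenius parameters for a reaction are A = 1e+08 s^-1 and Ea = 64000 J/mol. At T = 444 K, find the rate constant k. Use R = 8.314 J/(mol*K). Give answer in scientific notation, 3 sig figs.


k = A * exp(-Ea/(R*T))
k = 1e+08 * exp(-64000 / (8.314 * 444))
k = 1e+08 * exp(-17.33752)
k = 2.95e+00


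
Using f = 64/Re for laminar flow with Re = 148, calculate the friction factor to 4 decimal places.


f = 64 / Re
f = 64 / 148
f = 0.4324


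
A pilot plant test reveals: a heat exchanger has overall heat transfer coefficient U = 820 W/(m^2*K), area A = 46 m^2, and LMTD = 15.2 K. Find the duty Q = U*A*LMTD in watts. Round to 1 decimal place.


Q = U * A * LMTD
Q = 820 * 46 * 15.2
Q = 573344.0 W


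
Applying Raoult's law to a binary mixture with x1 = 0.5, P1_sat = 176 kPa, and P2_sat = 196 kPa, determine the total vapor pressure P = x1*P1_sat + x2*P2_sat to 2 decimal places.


P = x1*P1_sat + x2*P2_sat
x2 = 1 - x1 = 1 - 0.5 = 0.5
P = 0.5*176 + 0.5*196
P = 88.0 + 98.0
P = 186.00 kPa


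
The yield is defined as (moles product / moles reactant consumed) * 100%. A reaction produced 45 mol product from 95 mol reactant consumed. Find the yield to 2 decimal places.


Yield = (moles product / moles consumed) * 100%
Yield = (45 / 95) * 100
Yield = 0.4737 * 100
Yield = 47.37%


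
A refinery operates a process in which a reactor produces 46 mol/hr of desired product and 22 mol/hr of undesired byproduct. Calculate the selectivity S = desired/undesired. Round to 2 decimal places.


S = desired product rate / undesired product rate
S = 46 / 22
S = 2.09


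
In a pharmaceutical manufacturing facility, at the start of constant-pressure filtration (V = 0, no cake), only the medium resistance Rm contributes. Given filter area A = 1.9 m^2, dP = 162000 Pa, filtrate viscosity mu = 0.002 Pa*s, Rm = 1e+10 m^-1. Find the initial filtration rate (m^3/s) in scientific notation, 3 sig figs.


rate = A * dP / (mu * Rm)
rate = 1.9 * 162000 / (0.002 * 1e+10)
rate = 307800.0 / 2.000e+07
rate = 1.54e-02 m^3/s


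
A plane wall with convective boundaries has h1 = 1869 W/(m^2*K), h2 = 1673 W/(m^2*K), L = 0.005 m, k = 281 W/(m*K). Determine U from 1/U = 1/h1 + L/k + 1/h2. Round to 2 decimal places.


1/U = 1/h1 + L/k + 1/h2
1/U = 1/1869 + 0.005/281 + 1/1673
1/U = 0.0005350455 + 1.77936e-05 + 0.0005977286
1/U = 0.0011505677
U = 869.14 W/(m^2*K)


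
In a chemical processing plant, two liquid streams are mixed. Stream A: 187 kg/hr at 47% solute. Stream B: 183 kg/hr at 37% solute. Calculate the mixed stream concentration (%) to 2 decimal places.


Mass balance on solute: F1*x1 + F2*x2 = F3*x3
F3 = F1 + F2 = 187 + 183 = 370 kg/hr
x3 = (F1*x1 + F2*x2)/F3
x3 = (187*0.47 + 183*0.37) / 370
x3 = 42.05%


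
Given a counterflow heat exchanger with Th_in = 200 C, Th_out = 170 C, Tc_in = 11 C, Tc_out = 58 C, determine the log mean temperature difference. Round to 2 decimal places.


dT1 = Th_in - Tc_out = 200 - 58 = 142
dT2 = Th_out - Tc_in = 170 - 11 = 159
LMTD = (dT1 - dT2) / ln(dT1/dT2)
LMTD = (142 - 159) / ln(142/159)
LMTD = 150.34 K


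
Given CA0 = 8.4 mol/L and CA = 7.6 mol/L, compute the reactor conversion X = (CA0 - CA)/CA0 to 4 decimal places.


X = (CA0 - CA) / CA0
X = (8.4 - 7.6) / 8.4
X = 0.8 / 8.4
X = 0.0952


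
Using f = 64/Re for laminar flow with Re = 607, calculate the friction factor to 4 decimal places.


f = 64 / Re
f = 64 / 607
f = 0.1054


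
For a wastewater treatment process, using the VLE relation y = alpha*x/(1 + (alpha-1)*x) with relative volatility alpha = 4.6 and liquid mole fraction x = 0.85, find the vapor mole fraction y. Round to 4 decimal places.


y = alpha*x / (1 + (alpha-1)*x)
y = 4.6*0.85 / (1 + (4.6-1)*0.85)
y = 3.91 / (1 + 3.06)
y = 3.91 / 4.06
y = 0.9631


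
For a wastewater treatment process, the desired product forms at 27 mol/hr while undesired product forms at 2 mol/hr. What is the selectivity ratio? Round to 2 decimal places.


S = desired product rate / undesired product rate
S = 27 / 2
S = 13.50


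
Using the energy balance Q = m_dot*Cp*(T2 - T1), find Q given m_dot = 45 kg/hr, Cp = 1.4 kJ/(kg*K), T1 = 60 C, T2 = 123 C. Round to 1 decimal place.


Q = m_dot * Cp * (T2 - T1)
Q = 45 * 1.4 * (123 - 60)
Q = 45 * 1.4 * 63
Q = 3969.0 kJ/hr


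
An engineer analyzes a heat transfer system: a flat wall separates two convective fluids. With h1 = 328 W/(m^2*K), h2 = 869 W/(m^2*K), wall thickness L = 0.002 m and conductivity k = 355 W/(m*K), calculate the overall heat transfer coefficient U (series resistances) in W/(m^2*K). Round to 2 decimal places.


1/U = 1/h1 + L/k + 1/h2
1/U = 1/328 + 0.002/355 + 1/869
1/U = 0.0030487805 + 5.6338e-06 + 0.001150748
1/U = 0.0042051623
U = 237.80 W/(m^2*K)


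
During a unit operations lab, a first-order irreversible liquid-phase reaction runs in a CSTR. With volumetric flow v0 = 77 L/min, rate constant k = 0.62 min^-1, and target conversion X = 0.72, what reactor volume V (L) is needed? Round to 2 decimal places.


V = v0 * X / (k * (1 - X))
V = 77 * 0.72 / (0.62 * (1 - 0.72))
V = 55.44 / (0.62 * 0.28)
V = 55.44 / 0.1736
V = 319.35 L


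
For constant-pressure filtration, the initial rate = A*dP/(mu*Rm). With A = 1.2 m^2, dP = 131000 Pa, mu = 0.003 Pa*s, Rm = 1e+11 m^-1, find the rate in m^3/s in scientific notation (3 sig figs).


rate = A * dP / (mu * Rm)
rate = 1.2 * 131000 / (0.003 * 1e+11)
rate = 157200.0 / 3.000e+08
rate = 5.24e-04 m^3/s


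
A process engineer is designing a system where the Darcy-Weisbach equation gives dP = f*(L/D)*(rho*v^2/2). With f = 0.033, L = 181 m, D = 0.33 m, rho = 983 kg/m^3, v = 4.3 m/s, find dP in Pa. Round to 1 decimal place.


dP = f * (L/D) * (rho*v^2/2)
dP = 0.033 * (181/0.33) * (983*4.3^2/2)
L/D = 548.48484848
rho*v^2/2 = 983*18.49/2 = 9087.835
dP = 0.033 * 548.48484848 * 9087.835
dP = 164489.8 Pa


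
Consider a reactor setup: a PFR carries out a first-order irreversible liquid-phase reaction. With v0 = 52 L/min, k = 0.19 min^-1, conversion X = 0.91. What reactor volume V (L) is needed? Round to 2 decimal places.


V = (v0/k) * ln(1/(1-X))
V = (52/0.19) * ln(1/(1-0.91))
V = 273.684211 * ln(11.111111)
V = 273.684211 * 2.407946
V = 659.02 L


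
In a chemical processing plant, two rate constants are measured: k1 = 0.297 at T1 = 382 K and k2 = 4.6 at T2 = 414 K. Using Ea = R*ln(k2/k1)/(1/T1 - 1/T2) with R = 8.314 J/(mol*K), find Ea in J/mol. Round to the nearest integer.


Ea = R * ln(k2/k1) / (1/T1 - 1/T2)
ln(k2/k1) = ln(4.6/0.297) = 2.7400794
1/T1 - 1/T2 = 1/382 - 1/414 = 0.00020234211
Ea = 8.314 * 2.7400794 / 0.00020234211
Ea = 112587 J/mol


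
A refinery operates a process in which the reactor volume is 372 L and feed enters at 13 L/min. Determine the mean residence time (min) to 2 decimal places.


tau = V / v0
tau = 372 / 13
tau = 28.62 min


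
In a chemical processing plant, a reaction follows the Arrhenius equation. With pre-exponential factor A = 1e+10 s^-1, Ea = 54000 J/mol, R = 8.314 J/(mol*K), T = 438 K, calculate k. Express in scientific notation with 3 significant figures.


k = A * exp(-Ea/(R*T))
k = 1e+10 * exp(-54000 / (8.314 * 438))
k = 1e+10 * exp(-14.828924)
k = 3.63e+03


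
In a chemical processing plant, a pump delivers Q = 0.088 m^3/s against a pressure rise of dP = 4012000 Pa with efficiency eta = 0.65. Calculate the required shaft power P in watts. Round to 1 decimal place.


P = Q * dP / eta
P = 0.088 * 4012000 / 0.65
P = 353056.0 / 0.65
P = 543163.1 W


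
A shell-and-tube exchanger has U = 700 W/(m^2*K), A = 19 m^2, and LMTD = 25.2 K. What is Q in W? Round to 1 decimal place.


Q = U * A * LMTD
Q = 700 * 19 * 25.2
Q = 335160.0 W


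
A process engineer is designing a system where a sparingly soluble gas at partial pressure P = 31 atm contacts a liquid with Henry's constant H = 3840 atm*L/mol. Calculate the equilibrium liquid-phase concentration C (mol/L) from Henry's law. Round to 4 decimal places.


C = P / H
C = 31 / 3840
C = 0.0081 mol/L


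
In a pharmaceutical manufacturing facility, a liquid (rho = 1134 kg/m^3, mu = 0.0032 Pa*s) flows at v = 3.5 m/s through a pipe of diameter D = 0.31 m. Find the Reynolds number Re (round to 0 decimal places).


Re = rho * v * D / mu
Re = 1134 * 3.5 * 0.31 / 0.0032
Re = 1230.39 / 0.0032
Re = 384497


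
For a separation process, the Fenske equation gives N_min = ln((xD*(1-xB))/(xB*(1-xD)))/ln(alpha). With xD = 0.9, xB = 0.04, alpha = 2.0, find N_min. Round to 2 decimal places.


N_min = ln((xD*(1-xB))/(xB*(1-xD))) / ln(alpha)
Numerator inside ln: 0.864 / 0.004 = 216.0
ln(216.0) = 5.375278
ln(alpha) = ln(2.0) = 0.693147
N_min = 5.375278 / 0.693147 = 7.75


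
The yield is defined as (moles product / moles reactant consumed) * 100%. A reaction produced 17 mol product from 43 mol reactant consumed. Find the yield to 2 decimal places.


Yield = (moles product / moles consumed) * 100%
Yield = (17 / 43) * 100
Yield = 0.3953 * 100
Yield = 39.53%


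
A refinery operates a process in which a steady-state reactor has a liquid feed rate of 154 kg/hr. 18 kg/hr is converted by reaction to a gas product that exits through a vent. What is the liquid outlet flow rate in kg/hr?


Steady-state mass balance on the main outlet: F_out = F_in - F_removed
F_out = 154 - 18
F_out = 136 kg/hr
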